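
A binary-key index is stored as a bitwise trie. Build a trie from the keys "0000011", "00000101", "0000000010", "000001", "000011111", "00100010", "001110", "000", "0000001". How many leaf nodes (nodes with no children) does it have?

7

Leaves are exactly the stored words that no other stored word extends.
Those words: "0000000010", "0000001", "00000101", "0000011", "000011111", "00100010", "001110"
Leaf count: 7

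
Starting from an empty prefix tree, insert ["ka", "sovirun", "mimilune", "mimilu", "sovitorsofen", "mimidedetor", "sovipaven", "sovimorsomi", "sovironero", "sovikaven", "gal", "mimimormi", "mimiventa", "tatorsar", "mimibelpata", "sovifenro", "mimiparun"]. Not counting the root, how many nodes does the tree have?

For each word, the new-node count is its length minus the longest prefix already in the trie:
  "ka" → 2 new (k, a)
  "sovirun" → 7 new (s, o, v, i, r, u, n)
  "mimilune" → 8 new (m, i, m, i, l, u, n, e)
  "mimilu" → prefix "mimilu" already present; 0 new (none)
  "sovitorsofen" → prefix "sovi" already present; 8 new (t, o, r, s, o, f, e, n)
  "mimidedetor" → prefix "mimi" already present; 7 new (d, e, d, e, t, o, r)
  "sovipaven" → prefix "sovi" already present; 5 new (p, a, v, e, n)
  "sovimorsomi" → prefix "sovi" already present; 7 new (m, o, r, s, o, m, i)
  "sovironero" → prefix "sovir" already present; 5 new (o, n, e, r, o)
  "sovikaven" → prefix "sovi" already present; 5 new (k, a, v, e, n)
  "gal" → 3 new (g, a, l)
  "mimimormi" → prefix "mimi" already present; 5 new (m, o, r, m, i)
  "mimiventa" → prefix "mimi" already present; 5 new (v, e, n, t, a)
  "tatorsar" → 8 new (t, a, t, o, r, s, a, r)
  "mimibelpata" → prefix "mimi" already present; 7 new (b, e, l, p, a, t, a)
  "sovifenro" → prefix "sovi" already present; 5 new (f, e, n, r, o)
  "mimiparun" → prefix "mimi" already present; 5 new (p, a, r, u, n)
Total nodes = 2 + 7 + 8 + 0 + 8 + 7 + 5 + 7 + 5 + 5 + 3 + 5 + 5 + 8 + 7 + 5 + 5 = 92

92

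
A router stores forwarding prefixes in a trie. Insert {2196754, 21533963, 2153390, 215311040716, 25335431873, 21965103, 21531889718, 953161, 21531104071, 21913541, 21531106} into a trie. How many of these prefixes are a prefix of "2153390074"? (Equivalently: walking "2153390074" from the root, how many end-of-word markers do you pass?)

1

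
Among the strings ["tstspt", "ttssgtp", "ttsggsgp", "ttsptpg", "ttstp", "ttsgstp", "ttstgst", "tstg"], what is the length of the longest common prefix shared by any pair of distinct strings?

4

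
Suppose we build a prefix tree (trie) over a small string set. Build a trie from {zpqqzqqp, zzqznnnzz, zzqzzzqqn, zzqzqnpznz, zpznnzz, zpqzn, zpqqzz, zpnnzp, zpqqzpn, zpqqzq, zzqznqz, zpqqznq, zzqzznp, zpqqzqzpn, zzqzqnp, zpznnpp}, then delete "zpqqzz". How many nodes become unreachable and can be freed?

1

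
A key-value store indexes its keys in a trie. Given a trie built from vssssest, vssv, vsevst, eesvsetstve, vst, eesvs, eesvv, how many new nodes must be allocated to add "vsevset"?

The longest prefix of "vsevset" already in the trie is "vsevs" (length 5).
Each of the 2 remaining characters creates one node.

2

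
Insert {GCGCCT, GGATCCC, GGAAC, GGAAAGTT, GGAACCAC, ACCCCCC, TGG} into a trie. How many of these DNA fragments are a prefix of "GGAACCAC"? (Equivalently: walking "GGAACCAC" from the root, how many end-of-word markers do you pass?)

2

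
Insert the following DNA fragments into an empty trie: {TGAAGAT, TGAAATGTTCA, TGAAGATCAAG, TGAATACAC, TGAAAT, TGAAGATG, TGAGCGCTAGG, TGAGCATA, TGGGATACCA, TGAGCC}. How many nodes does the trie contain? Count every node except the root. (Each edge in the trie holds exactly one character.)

44

For each word, the new-node count is its length minus the longest prefix already in the trie:
  "TGAAGAT" → 7 new (T, G, A, A, G, A, T)
  "TGAAATGTTCA" → prefix "TGAA" already present; 7 new (A, T, G, T, T, C, A)
  "TGAAGATCAAG" → prefix "TGAAGAT" already present; 4 new (C, A, A, G)
  "TGAATACAC" → prefix "TGAA" already present; 5 new (T, A, C, A, C)
  "TGAAAT" → prefix "TGAAAT" already present; 0 new (none)
  "TGAAGATG" → prefix "TGAAGAT" already present; 1 new (G)
  "TGAGCGCTAGG" → prefix "TGA" already present; 8 new (G, C, G, C, T, A, G, G)
  "TGAGCATA" → prefix "TGAGC" already present; 3 new (A, T, A)
  "TGGGATACCA" → prefix "TG" already present; 8 new (G, G, A, T, A, C, C, A)
  "TGAGCC" → prefix "TGAGC" already present; 1 new (C)
Total nodes = 7 + 7 + 4 + 5 + 0 + 1 + 8 + 3 + 8 + 1 = 44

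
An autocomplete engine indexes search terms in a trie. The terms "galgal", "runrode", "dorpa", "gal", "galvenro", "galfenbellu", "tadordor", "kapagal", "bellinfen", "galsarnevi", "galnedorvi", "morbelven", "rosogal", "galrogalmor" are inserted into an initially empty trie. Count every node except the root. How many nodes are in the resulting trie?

92

Count nodes per top-level branch (shared prefixes stored once):
  'b'-branch (bellinfen): 9 nodes
  'd'-branch (dorpa): 5 nodes
  'g'-branch (gal, galfenbellu, galgal, galnedorvi, galrogalmor, galsarnevi, galvenro): 41 nodes
  'k'-branch (kapagal): 7 nodes
  'm'-branch (morbelven): 9 nodes
  'r'-branch (rosogal, runrode): 13 nodes
  't'-branch (tadordor): 8 nodes
Sum: 92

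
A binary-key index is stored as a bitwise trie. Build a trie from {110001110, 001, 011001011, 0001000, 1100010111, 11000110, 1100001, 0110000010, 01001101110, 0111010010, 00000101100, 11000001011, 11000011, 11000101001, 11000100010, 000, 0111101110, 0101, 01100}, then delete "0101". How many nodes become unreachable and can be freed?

Walk "0101" from the leaf back toward the root, removing each node that no remaining word uses.
The suffix "1" (1 node) is used only by "0101"; the node for "010" still has the child "0", so pruning stops there.
Nodes removed: 1

1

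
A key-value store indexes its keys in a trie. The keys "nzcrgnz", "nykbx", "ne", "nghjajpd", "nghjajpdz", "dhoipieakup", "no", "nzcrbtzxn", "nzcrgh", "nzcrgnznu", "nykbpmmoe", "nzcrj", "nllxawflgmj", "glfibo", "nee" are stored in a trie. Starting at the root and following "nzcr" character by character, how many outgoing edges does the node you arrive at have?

3

Walk "nzcr" from the root, arriving at one node.
Distinct next characters after "nzcr": b, g, j.
That node has 3 child edges.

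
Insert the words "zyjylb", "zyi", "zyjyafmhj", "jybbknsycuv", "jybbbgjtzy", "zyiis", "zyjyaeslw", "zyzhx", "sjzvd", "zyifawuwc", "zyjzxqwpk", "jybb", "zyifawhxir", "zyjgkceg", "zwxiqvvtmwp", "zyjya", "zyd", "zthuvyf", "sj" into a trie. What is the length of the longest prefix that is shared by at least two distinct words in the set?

The deepest shared node is where two words last agree before diverging.
e.g. "zyifawhxir" and "zyifawuwc" share the prefix "zyifaw" of length 6; no pair shares a longer one.
Longest shared-prefix length: 6

6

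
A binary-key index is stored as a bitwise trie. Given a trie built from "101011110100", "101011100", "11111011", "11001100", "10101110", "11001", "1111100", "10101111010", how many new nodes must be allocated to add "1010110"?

1

Walking "1010110" from the root, the first 6 characters ("101011") follow existing edges; "0" is the first miss.
So 7 − 6 = 1 new nodes.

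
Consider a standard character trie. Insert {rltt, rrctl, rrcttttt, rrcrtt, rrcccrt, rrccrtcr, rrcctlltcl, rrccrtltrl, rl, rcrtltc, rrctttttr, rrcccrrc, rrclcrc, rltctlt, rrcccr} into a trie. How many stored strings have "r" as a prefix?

15

Filter for entries beginning with "r":
Words under "r": rcrtltc, rl, rltctlt, rltt, rrcccr, rrcccrrc, rrcccrt, rrccrtcr, rrccrtltrl, rrcctlltcl, rrclcrc, rrcrtt, rrctl, rrcttttt, rrctttttr
Count: 15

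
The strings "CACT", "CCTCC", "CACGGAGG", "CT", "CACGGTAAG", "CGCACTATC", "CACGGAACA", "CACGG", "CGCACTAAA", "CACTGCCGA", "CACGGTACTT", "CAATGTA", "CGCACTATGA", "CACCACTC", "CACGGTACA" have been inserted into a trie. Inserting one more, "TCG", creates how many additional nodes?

"TCG" shares no prefix with any stored word, so all 3 characters open new nodes.
3 − 0 = 3 new nodes.

3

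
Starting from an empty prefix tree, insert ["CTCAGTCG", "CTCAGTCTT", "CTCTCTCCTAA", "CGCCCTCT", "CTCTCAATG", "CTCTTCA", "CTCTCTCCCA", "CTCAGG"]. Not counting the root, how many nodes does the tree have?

35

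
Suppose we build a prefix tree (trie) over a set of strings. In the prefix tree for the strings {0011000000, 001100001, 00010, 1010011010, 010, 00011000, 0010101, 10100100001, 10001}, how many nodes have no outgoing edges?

A leaf is a node with no children — equivalently, the end of a word that is not a proper prefix of any other stored word.
Those words: "00010", "00011000", "0010101", "0011000000", "001100001", "010", "10001", "10100100001", "1010011010"
Leaf count: 9

9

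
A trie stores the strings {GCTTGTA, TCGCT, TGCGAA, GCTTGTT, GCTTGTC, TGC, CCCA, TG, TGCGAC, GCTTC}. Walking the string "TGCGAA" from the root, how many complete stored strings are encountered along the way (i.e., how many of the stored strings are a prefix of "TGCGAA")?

3

Walk "TGCGAA" from the root; an end-of-word marker is hit whenever a stored word is a prefix of "TGCGAA".
Prefixes of the query that are stored words: "TG", "TGC", "TGCGAA"
Count: 3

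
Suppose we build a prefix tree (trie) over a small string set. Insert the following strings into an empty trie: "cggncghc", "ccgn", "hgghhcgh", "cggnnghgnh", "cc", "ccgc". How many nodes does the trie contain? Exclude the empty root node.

26

Trace insertions, counting only characters that open a new branch:
  "cggncghc" → 8 new (c, g, g, n, c, g, h, c)
  "ccgn" → prefix "c" already present; 3 new (c, g, n)
  "hgghhcgh" → 8 new (h, g, g, h, h, c, g, h)
  "cggnnghgnh" → prefix "cggn" already present; 6 new (n, g, h, g, n, h)
  "cc" → prefix "cc" already present; 0 new (none)
  "ccgc" → prefix "ccg" already present; 1 new (c)
Total nodes = 8 + 3 + 8 + 6 + 0 + 1 = 26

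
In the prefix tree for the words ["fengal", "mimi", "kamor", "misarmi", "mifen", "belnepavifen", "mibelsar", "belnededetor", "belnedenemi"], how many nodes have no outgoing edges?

9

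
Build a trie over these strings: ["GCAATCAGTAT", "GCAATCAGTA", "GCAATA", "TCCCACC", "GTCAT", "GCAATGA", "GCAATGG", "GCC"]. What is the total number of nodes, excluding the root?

Count nodes per top-level branch (shared prefixes stored once):
  'G'-branch (GCAATA, GCAATCAGTA, GCAATCAGTAT, GCAATGA, GCAATGG, GCC, GTCAT): 20 nodes
  'T'-branch (TCCCACC): 7 nodes
Sum: 27

27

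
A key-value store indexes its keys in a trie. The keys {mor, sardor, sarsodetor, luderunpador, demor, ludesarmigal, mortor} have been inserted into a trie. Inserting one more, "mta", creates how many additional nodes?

2

Walking "mta" from the root, the first 1 characters ("m") follow existing edges; "t" is the first miss.
So 3 − 1 = 2 new nodes.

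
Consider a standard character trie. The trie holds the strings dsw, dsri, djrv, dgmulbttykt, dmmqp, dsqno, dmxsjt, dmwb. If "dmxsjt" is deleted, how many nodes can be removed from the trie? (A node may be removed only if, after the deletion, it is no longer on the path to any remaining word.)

Walk "dmxsjt" from the leaf back toward the root, removing each node that no remaining word uses.
The suffix "xsjt" (4 nodes) is used only by "dmxsjt"; the node for "dm" still has the child "m", so pruning stops there.
Nodes removed: 4

4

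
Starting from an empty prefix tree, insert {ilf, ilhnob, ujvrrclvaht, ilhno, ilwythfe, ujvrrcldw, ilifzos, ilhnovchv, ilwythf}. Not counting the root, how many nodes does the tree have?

Trie structure (* marks end of a word):
(root)
├─ i
│  └─ l
│     ├─ f *
│     ├─ h
│     │  └─ n
│     │     └─ o *
│     │        ├─ b *
│     │        └─ v
│     │           └─ c
│     │              └─ h
│     │                 └─ v *
│     ├─ i
│     │  └─ f
│     │     └─ z
│     │        └─ o
│     │           └─ s *
│     └─ w
│        └─ y
│           └─ t
│              └─ h
│                 └─ f *
│                    └─ e *
└─ u
   └─ j
      └─ v
         └─ r
            └─ r
               └─ c
                  └─ l
                     ├─ d
                     │  └─ w *
                     └─ v
                        └─ a
                           └─ h
                              └─ t *
Counting every labelled node above: 35.

35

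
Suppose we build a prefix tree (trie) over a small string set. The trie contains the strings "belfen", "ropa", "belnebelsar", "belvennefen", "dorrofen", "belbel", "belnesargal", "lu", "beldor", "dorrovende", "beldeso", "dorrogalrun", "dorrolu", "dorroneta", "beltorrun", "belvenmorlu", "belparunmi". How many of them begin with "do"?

Filter for entries beginning with "do":
Matches: "dorrofen", "dorrogalrun", "dorrolu", "dorroneta", "dorrovende"
Count: 5

5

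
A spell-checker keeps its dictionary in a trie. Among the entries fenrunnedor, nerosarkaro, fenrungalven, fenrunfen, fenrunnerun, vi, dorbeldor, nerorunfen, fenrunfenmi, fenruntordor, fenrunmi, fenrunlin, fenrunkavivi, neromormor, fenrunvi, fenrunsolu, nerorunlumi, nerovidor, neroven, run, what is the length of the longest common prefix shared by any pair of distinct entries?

Equivalently: take the maximum, over all pairs, of their longest common prefix length.
"fenrunfen" and "fenrunfenmi" agree on "fenrunfen" (9 characters) before diverging; nothing deeper is shared.
Longest shared-prefix length: 9

9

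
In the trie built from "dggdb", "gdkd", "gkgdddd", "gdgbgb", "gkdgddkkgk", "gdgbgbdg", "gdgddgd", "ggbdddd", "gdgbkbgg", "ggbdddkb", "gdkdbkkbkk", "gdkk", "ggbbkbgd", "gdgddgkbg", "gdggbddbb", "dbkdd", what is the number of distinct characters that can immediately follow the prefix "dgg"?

Follow the path "dgg" to its node, then look at its outgoing edges.
Distinct next characters after "dgg": d.
That node has 1 child edge.

1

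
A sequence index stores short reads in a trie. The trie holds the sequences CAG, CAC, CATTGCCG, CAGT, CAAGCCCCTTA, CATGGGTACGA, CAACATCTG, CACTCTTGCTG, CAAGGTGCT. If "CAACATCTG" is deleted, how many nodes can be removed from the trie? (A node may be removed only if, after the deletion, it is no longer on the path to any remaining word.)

Walk "CAACATCTG" from the leaf back toward the root, removing each node that no remaining word uses.
The suffix "CATCTG" (6 nodes) is used only by "CAACATCTG"; the node for "CAA" still has the child "G", so pruning stops there.
Nodes removed: 6

6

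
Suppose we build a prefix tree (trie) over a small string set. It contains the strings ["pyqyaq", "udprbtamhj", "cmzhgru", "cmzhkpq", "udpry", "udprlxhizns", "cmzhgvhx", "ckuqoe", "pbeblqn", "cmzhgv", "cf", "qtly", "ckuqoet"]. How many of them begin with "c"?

Filter for entries beginning with "c":
Matches: "cf", "ckuqoe", "ckuqoet", "cmzhgru", "cmzhgv", "cmzhgvhx", "cmzhkpq"
Count: 7

7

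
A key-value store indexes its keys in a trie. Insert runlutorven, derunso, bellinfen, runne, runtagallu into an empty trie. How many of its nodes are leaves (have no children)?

5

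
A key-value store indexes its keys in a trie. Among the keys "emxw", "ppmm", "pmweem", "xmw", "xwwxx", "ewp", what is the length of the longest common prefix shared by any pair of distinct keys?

1

The deepest shared node is where two words last agree before diverging.
"emxw" and "ewp" agree on "e" (1 characters) before diverging; nothing deeper is shared.
Longest shared-prefix length: 1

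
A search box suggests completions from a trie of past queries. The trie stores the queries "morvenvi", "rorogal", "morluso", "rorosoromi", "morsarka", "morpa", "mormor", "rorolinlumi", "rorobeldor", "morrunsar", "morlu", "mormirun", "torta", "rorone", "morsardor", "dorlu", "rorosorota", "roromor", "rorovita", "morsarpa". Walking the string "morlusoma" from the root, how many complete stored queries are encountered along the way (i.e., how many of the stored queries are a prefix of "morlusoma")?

2

Walk "morlusoma" from the root; an end-of-word marker is hit whenever a stored word is a prefix of "morlusoma".
Prefixes of the query that are stored words: "morlu", "morluso"
Count: 2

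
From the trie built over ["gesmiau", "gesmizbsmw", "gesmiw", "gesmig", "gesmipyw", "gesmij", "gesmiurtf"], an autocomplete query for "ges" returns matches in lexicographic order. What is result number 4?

gesmipyw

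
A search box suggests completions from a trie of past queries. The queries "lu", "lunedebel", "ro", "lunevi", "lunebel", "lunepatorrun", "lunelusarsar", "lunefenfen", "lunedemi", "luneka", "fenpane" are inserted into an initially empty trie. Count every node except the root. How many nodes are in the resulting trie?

Trace insertions, counting only characters that open a new branch:
  "lu" → 2 new (l, u)
  "lunedebel" → prefix "lu" already present; 7 new (n, e, d, e, b, e, l)
  "ro" → 2 new (r, o)
  "lunevi" → prefix "lune" already present; 2 new (v, i)
  "lunebel" → prefix "lune" already present; 3 new (b, e, l)
  "lunepatorrun" → prefix "lune" already present; 8 new (p, a, t, o, r, r, u, n)
  "lunelusarsar" → prefix "lune" already present; 8 new (l, u, s, a, r, s, a, r)
  "lunefenfen" → prefix "lune" already present; 6 new (f, e, n, f, e, n)
  "lunedemi" → prefix "lunede" already present; 2 new (m, i)
  "luneka" → prefix "lune" already present; 2 new (k, a)
  "fenpane" → 7 new (f, e, n, p, a, n, e)
Total nodes = 2 + 7 + 2 + 2 + 3 + 8 + 8 + 6 + 2 + 2 + 7 = 49

49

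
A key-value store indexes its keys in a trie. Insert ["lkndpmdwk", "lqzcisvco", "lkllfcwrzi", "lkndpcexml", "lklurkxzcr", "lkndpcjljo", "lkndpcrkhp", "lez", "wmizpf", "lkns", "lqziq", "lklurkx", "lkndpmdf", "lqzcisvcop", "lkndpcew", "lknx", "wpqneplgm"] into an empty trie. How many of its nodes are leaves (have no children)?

15

A leaf is a node with no children — equivalently, the end of a word that is not a proper prefix of any other stored word.
Those words: "lez", "lkllfcwrzi", "lklurkxzcr", "lkndpcew", "lkndpcexml", "lkndpcjljo", "lkndpcrkhp", "lkndpmdf", "lkndpmdwk", "lkns", "lknx", "lqzcisvcop", "lqziq", "wmizpf", "wpqneplgm"
Leaf count: 15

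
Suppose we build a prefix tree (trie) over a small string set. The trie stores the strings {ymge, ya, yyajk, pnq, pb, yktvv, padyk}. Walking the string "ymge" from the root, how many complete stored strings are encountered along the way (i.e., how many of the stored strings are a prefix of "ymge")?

Traverse "ymge" character by character; count nodes along the way that are marked as word ends.
Prefixes of the query that are stored words: "ymge"
Count: 1

1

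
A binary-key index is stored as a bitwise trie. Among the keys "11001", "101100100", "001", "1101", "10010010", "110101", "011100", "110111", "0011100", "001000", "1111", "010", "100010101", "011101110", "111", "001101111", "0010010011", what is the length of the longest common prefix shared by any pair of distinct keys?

5

The deepest shared node is where two words last agree before diverging.
"001000" and "0010010011" agree on "00100" (5 characters) before diverging; nothing deeper is shared.
Longest shared-prefix length: 5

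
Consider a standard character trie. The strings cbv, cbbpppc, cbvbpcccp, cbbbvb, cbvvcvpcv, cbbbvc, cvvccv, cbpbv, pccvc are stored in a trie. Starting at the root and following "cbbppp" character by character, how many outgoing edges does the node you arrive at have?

1

Follow the path "cbbppp" to its node, then look at its outgoing edges.
Distinct next characters after "cbbppp": c.
That node has 1 child edge.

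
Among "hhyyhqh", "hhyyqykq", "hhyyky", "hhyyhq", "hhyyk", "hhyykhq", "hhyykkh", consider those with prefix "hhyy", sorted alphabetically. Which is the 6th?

hhyyky

DFS of the "hhyy" subtree visits, in order: "hhyyhq", "hhyyhqh", "hhyyk", "hhyykhq", "hhyykkh", "hhyyky", "hhyyqykq"
Position 6: hhyyky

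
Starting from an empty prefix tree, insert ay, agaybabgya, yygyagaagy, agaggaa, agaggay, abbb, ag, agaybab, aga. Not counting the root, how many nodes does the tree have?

29

Count nodes per top-level branch (shared prefixes stored once):
  'a'-branch (abbb, ag, aga, agaggaa, agaggay, agaybab, agaybabgya, ay): 19 nodes
  'y'-branch (yygyagaagy): 10 nodes
Sum: 29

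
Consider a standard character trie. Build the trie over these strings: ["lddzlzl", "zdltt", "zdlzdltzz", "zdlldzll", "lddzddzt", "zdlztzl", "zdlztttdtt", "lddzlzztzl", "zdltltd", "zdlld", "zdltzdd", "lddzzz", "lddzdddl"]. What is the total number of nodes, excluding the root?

49

Count nodes per top-level branch (shared prefixes stored once):
  'l'-branch (lddzdddl, lddzddzt, lddzlzl, lddzlzztzl, lddzzz): 19 nodes
  'z'-branch (zdlld, zdlldzll, zdltltd, zdltt, zdltzdd, zdlzdltzz, zdlztttdtt, zdlztzl): 30 nodes
Sum: 49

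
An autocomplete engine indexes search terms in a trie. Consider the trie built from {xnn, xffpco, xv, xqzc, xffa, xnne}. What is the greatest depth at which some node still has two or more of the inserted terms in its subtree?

3

Equivalently: take the maximum, over all pairs, of their longest common prefix length.
"xffa" and "xffpco" agree on "xff" (3 characters) before diverging; nothing deeper is shared.
Longest shared-prefix length: 3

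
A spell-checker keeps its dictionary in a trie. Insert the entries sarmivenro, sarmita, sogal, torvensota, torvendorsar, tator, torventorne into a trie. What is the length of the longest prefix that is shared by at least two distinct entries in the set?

The deepest shared node is where two words last agree before diverging.
e.g. "torvendorsar" and "torvensota" share the prefix "torven" of length 6; no pair shares a longer one.
Longest shared-prefix length: 6

6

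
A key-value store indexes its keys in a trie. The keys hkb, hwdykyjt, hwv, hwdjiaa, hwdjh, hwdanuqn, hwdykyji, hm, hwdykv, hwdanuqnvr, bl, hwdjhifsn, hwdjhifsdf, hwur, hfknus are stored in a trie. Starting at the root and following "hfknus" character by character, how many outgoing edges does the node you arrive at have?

0

Follow the path "hfknus" to its node, then look at its outgoing edges.
No stored string extends past "hfknus".
That node has 0 child edges.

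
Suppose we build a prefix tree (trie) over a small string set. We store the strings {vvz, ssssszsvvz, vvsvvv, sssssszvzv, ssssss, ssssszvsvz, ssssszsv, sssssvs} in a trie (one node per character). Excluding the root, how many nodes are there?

28

For each word, the new-node count is its length minus the longest prefix already in the trie:
  "vvz" → 3 new (v, v, z)
  "ssssszsvvz" → 10 new (s, s, s, s, s, z, s, v, v, z)
  "vvsvvv" → prefix "vv" already present; 4 new (s, v, v, v)
  "sssssszvzv" → prefix "sssss" already present; 5 new (s, z, v, z, v)
  "ssssss" → prefix "ssssss" already present; 0 new (none)
  "ssssszvsvz" → prefix "sssssz" already present; 4 new (v, s, v, z)
  "ssssszsv" → prefix "ssssszsv" already present; 0 new (none)
  "sssssvs" → prefix "sssss" already present; 2 new (v, s)
Total nodes = 3 + 10 + 4 + 5 + 0 + 4 + 0 + 2 = 28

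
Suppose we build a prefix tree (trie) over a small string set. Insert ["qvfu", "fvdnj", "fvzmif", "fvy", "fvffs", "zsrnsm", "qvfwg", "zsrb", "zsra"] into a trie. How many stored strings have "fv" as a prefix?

4

Filter for entries beginning with "fv":
Matches: "fvdnj", "fvffs", "fvy", "fvzmif"
Count: 4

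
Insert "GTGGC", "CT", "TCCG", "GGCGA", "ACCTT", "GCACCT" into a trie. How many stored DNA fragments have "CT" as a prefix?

1

Traverse to the node for "CT", then collect every word in that subtree.
Matches: "CT"
Count: 1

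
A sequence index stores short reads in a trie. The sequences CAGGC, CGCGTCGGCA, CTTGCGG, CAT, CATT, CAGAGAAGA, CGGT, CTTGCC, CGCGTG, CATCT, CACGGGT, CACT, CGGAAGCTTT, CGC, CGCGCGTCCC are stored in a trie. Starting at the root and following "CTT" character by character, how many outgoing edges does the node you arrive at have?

1

The children of the "CTT" node are the distinct next characters among strings starting with "CTT".
Distinct next characters after "CTT": G.
That node has 1 child edge.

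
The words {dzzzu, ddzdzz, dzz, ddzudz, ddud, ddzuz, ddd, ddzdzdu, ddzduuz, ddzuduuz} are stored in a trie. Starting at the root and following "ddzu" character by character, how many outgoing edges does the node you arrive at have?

2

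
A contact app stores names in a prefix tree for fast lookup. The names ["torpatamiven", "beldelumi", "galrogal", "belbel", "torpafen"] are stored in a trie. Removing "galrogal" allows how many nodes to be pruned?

8

Walk "galrogal" from the leaf back toward the root, removing each node that no remaining word uses.
No other word shares any prefix with "galrogal", so all 8 of its nodes go.
Nodes removed: 8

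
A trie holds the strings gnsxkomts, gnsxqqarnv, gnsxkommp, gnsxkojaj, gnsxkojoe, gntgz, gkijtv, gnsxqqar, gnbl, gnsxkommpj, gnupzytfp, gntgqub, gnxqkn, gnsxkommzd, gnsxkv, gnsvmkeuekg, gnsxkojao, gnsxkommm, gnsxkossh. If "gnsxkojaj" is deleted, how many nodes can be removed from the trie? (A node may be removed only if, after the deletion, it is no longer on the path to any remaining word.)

1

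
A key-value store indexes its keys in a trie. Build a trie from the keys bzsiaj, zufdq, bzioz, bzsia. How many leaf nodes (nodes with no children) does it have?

3

A leaf is a node with no children — equivalently, the end of a word that is not a proper prefix of any other stored word.
Those words: "bzioz", "bzsiaj", "zufdq"
Leaf count: 3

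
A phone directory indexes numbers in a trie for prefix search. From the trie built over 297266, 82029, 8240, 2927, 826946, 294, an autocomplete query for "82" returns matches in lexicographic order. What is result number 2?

DFS of the "82" subtree visits, in order: "82029", "8240", "826946"
Position 2: 8240

8240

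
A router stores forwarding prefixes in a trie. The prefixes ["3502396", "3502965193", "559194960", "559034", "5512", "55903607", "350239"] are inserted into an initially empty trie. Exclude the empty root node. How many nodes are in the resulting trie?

Count nodes per top-level branch (shared prefixes stored once):
  '3'-branch (350239, 3502396, 3502965193): 13 nodes
  '5'-branch (5512, 559034, 55903607, 559194960): 17 nodes
Sum: 30

30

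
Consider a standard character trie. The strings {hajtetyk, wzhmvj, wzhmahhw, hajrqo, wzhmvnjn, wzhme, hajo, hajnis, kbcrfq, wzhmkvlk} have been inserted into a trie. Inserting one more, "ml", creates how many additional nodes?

No existing word starts with "m", so every character of "ml" needs a new node.
2 − 0 = 2 new nodes.

2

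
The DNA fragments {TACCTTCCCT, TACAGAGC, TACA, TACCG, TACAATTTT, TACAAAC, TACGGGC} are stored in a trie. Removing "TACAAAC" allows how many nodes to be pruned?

2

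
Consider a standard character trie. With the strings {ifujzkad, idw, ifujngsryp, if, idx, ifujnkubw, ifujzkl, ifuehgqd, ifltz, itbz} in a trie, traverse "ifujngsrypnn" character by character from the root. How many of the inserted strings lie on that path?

2

Walk "ifujngsrypnn" from the root; an end-of-word marker is hit whenever a stored word is a prefix of "ifujngsrypnn".
Prefixes of the query that are stored words: "if", "ifujngsryp"
Count: 2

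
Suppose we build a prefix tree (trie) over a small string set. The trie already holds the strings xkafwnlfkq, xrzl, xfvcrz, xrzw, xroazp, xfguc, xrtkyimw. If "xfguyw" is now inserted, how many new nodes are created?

"xfgu" is already a path in the trie; the remaining "yw" must be added.
Each of the 2 remaining characters creates one node.

2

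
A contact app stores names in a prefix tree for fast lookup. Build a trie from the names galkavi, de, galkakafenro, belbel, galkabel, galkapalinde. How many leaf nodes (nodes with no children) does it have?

6

Leaves are exactly the stored words that no other stored word extends.
Those words: "belbel", "de", "galkabel", "galkakafenro", "galkapalinde", "galkavi"
Leaf count: 6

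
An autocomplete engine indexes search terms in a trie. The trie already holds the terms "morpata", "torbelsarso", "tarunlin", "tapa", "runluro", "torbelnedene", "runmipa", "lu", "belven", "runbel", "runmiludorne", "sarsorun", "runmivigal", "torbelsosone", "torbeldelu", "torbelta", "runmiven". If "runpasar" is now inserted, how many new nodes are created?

5

Walking "runpasar" from the root, the first 3 characters ("run") follow existing edges; "p" is the first miss.
New nodes needed: |"runpasar"| − 3 = 8 − 3 = 5.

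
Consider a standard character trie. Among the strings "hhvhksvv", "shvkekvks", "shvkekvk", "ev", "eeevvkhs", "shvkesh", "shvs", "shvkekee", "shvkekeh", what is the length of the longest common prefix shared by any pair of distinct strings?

8

The deepest shared node is where two words last agree before diverging.
e.g. "shvkekvk" and "shvkekvks" share the prefix "shvkekvk" of length 8; no pair shares a longer one.
Longest shared-prefix length: 8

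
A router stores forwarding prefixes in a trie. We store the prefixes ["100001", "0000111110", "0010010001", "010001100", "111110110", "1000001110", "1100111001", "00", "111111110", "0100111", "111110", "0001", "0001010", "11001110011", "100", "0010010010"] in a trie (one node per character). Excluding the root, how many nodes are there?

Insert word by word; a character creates a node only if that edge doesn't already exist:
  "100001" → 6 new (1, 0, 0, 0, 0, 1)
  "0000111110" → 10 new (0, 0, 0, 0, 1, 1, 1, 1, 1, 0)
  "0010010001" → prefix "00" already present; 8 new (1, 0, 0, 1, 0, 0, 0, 1)
  "010001100" → prefix "0" already present; 8 new (1, 0, 0, 0, 1, 1, 0, 0)
  "111110110" → prefix "1" already present; 8 new (1, 1, 1, 1, 0, 1, 1, 0)
  "1000001110" → prefix "10000" already present; 5 new (0, 1, 1, 1, 0)
  "1100111001" → prefix "11" already present; 8 new (0, 0, 1, 1, 1, 0, 0, 1)
  "00" → prefix "00" already present; 0 new (none)
  "111111110" → prefix "11111" already present; 4 new (1, 1, 1, 0)
  "0100111" → prefix "0100" already present; 3 new (1, 1, 1)
  "111110" → prefix "111110" already present; 0 new (none)
  "0001" → prefix "000" already present; 1 new (1)
  "0001010" → prefix "0001" already present; 3 new (0, 1, 0)
  "11001110011" → prefix "1100111001" already present; 1 new (1)
  "100" → prefix "100" already present; 0 new (none)
  "0010010010" → prefix "00100100" already present; 2 new (1, 0)
Total nodes = 6 + 10 + 8 + 8 + 8 + 5 + 8 + 0 + 4 + 3 + 0 + 1 + 3 + 1 + 0 + 2 = 67

67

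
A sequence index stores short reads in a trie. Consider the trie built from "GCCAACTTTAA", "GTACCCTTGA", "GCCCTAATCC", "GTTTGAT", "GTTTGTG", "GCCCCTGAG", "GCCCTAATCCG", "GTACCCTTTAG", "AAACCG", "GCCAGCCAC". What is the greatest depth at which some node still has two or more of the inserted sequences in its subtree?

10

Look for the deepest trie node that still has at least two words in its subtree.
"GCCCTAATCC" and "GCCCTAATCCG" agree on "GCCCTAATCC" (10 characters) before diverging; nothing deeper is shared.
Longest shared-prefix length: 10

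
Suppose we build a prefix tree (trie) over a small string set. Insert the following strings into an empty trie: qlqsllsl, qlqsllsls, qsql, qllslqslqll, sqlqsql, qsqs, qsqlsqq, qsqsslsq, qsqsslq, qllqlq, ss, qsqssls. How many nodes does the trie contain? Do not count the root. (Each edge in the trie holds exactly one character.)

41

Count nodes per top-level branch (shared prefixes stored once):
  'q'-branch (qllqlq, qllslqslqll, qlqsllsl, qlqsllsls, qsql, qsqlsqq, qsqs, qsqsslq, qsqssls, qsqsslsq): 33 nodes
  's'-branch (sqlqsql, ss): 8 nodes
Sum: 41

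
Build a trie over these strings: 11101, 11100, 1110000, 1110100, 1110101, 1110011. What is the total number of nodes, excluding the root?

13

Count nodes per top-level branch (shared prefixes stored once):
  '1'-branch (11100, 1110000, 1110011, 11101, 1110100, 1110101): 13 nodes
Sum: 13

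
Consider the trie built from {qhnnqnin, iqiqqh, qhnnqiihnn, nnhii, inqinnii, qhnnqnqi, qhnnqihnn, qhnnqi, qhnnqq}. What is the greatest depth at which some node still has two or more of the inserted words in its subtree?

6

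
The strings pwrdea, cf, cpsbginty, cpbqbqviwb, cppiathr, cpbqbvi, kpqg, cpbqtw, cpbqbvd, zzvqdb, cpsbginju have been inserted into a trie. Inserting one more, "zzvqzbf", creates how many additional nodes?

The longest prefix of "zzvqzbf" already in the trie is "zzvq" (length 4).
So 7 − 4 = 3 new nodes.

3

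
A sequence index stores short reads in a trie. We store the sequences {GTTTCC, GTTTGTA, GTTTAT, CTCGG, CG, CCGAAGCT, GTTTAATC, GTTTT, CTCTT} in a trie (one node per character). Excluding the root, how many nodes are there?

30

Trace insertions, counting only characters that open a new branch:
  "GTTTCC" → 6 new (G, T, T, T, C, C)
  "GTTTGTA" → prefix "GTTT" already present; 3 new (G, T, A)
  "GTTTAT" → prefix "GTTT" already present; 2 new (A, T)
  "CTCGG" → 5 new (C, T, C, G, G)
  "CG" → prefix "C" already present; 1 new (G)
  "CCGAAGCT" → prefix "C" already present; 7 new (C, G, A, A, G, C, T)
  "GTTTAATC" → prefix "GTTTA" already present; 3 new (A, T, C)
  "GTTTT" → prefix "GTTT" already present; 1 new (T)
  "CTCTT" → prefix "CTC" already present; 2 new (T, T)
Total nodes = 6 + 3 + 2 + 5 + 1 + 7 + 3 + 1 + 2 = 30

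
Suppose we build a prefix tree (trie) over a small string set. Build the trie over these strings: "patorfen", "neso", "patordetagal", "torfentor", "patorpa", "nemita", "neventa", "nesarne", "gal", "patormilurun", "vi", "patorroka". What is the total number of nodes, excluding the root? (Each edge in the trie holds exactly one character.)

For each word, the new-node count is its length minus the longest prefix already in the trie:
  "patorfen" → 8 new (p, a, t, o, r, f, e, n)
  "neso" → 4 new (n, e, s, o)
  "patordetagal" → prefix "pator" already present; 7 new (d, e, t, a, g, a, l)
  "torfentor" → 9 new (t, o, r, f, e, n, t, o, r)
  "patorpa" → prefix "pator" already present; 2 new (p, a)
  "nemita" → prefix "ne" already present; 4 new (m, i, t, a)
  "neventa" → prefix "ne" already present; 5 new (v, e, n, t, a)
  "nesarne" → prefix "nes" already present; 4 new (a, r, n, e)
  "gal" → 3 new (g, a, l)
  "patormilurun" → prefix "pator" already present; 7 new (m, i, l, u, r, u, n)
  "vi" → 2 new (v, i)
  "patorroka" → prefix "pator" already present; 4 new (r, o, k, a)
Total nodes = 8 + 4 + 7 + 9 + 2 + 4 + 5 + 4 + 3 + 7 + 2 + 4 = 59

59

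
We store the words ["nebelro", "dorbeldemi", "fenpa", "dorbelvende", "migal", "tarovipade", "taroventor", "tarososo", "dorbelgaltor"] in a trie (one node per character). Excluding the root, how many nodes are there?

57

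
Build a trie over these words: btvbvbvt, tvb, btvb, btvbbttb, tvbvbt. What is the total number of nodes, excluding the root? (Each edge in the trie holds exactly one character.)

Count nodes per top-level branch (shared prefixes stored once):
  'b'-branch (btvb, btvbbttb, btvbvbvt): 12 nodes
  't'-branch (tvb, tvbvbt): 6 nodes
Sum: 18

18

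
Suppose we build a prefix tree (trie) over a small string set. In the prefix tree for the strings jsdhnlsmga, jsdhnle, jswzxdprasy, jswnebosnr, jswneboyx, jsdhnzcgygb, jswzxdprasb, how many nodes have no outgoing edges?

A leaf is a node with no children — equivalently, the end of a word that is not a proper prefix of any other stored word.
Those words: "jsdhnle", "jsdhnlsmga", "jsdhnzcgygb", "jswnebosnr", "jswneboyx", "jswzxdprasb", "jswzxdprasy"
Leaf count: 7

7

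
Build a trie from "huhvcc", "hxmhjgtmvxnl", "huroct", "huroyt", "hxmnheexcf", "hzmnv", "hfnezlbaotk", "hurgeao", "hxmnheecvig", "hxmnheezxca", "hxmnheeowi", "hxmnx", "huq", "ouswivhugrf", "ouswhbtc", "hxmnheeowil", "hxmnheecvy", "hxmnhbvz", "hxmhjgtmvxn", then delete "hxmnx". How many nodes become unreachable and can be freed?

Walk "hxmnx" from the leaf back toward the root, removing each node that no remaining word uses.
The suffix "x" (1 node) is used only by "hxmnx"; the node for "hxmn" still has the child "h", so pruning stops there.
Nodes removed: 1

1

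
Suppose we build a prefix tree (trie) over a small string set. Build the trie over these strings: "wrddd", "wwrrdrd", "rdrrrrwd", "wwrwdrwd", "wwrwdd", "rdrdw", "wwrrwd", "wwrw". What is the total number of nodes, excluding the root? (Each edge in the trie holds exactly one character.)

29

For each word, the new-node count is its length minus the longest prefix already in the trie:
  "wrddd" → 5 new (w, r, d, d, d)
  "wwrrdrd" → prefix "w" already present; 6 new (w, r, r, d, r, d)
  "rdrrrrwd" → 8 new (r, d, r, r, r, r, w, d)
  "wwrwdrwd" → prefix "wwr" already present; 5 new (w, d, r, w, d)
  "wwrwdd" → prefix "wwrwd" already present; 1 new (d)
  "rdrdw" → prefix "rdr" already present; 2 new (d, w)
  "wwrrwd" → prefix "wwrr" already present; 2 new (w, d)
  "wwrw" → prefix "wwrw" already present; 0 new (none)
Total nodes = 5 + 6 + 8 + 5 + 1 + 2 + 2 + 0 = 29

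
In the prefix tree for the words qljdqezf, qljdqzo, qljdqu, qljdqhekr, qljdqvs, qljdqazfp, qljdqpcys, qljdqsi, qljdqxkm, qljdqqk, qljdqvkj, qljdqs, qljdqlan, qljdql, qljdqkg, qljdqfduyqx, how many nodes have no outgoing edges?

14

Leaves are exactly the stored words that no other stored word extends.
Those words: "qljdqazfp", "qljdqezf", "qljdqfduyqx", "qljdqhekr", "qljdqkg", "qljdqlan", "qljdqpcys", "qljdqqk", "qljdqsi", "qljdqu", "qljdqvkj", "qljdqvs", "qljdqxkm", "qljdqzo"
Leaf count: 14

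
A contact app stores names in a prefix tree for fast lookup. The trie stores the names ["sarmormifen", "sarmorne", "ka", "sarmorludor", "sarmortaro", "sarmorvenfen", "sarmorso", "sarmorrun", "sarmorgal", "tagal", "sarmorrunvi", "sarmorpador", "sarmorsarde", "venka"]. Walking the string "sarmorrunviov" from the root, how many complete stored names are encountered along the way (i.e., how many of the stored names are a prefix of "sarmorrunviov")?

2

Check each prefix of "sarmorrunviov" against the stored set — each match is an end-marker on the path.
Prefixes of the query that are stored words: "sarmorrun", "sarmorrunvi"
Count: 2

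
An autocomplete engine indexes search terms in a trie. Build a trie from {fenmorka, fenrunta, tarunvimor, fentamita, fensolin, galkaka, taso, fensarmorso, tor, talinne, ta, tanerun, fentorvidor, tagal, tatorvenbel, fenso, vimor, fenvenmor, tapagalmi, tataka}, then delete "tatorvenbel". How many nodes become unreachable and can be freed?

8

Walk "tatorvenbel" from the leaf back toward the root, removing each node that no remaining word uses.
The suffix "orvenbel" (8 nodes) is used only by "tatorvenbel"; the node for "tat" still has the child "a", so pruning stops there.
Nodes removed: 8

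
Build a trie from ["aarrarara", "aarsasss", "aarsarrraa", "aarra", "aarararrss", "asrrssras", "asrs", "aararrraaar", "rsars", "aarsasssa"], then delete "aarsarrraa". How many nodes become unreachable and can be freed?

After clearing the end-marker at "aarsarrraa", prune upward until reaching a node still needed by another word.
The suffix "rrraa" (5 nodes) is used only by "aarsarrraa"; the node for "aarsa" still has the child "s", so pruning stops there.
Nodes removed: 5

5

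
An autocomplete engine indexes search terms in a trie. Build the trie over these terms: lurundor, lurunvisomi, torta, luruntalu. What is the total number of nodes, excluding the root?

23

Count nodes per top-level branch (shared prefixes stored once):
  'l'-branch (lurundor, luruntalu, lurunvisomi): 18 nodes
  't'-branch (torta): 5 nodes
Sum: 23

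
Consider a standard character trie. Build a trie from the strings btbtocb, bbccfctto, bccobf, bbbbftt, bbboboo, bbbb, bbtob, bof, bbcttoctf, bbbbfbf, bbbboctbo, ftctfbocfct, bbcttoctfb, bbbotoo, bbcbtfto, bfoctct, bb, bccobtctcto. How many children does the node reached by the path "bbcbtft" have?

1

The children of the "bbcbtft" node are the distinct next characters among strings starting with "bbcbtft".
Distinct next characters after "bbcbtft": o.
That node has 1 child edge.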